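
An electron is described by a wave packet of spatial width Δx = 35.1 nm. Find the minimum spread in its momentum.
1.502 × 10^-27 kg·m/s

For a wave packet, the spatial width Δx and momentum spread Δp are related by the uncertainty principle:
ΔxΔp ≥ ℏ/2

The minimum momentum spread is:
Δp_min = ℏ/(2Δx)
Δp_min = (1.055e-34 J·s) / (2 × 3.510e-08 m)
Δp_min = 1.502e-27 kg·m/s

A wave packet cannot have both a well-defined position and well-defined momentum.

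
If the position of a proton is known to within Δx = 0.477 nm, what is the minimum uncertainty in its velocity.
66.089 m/s

Using the Heisenberg uncertainty principle and Δp = mΔv:
ΔxΔp ≥ ℏ/2
Δx(mΔv) ≥ ℏ/2

The minimum uncertainty in velocity is:
Δv_min = ℏ/(2mΔx)
Δv_min = (1.055e-34 J·s) / (2 × 1.673e-27 kg × 4.770e-10 m)
Δv_min = 6.609e+01 m/s = 66.089 m/s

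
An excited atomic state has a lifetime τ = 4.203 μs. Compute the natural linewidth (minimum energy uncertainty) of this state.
78.303 peV

Using the energy-time uncertainty principle:
ΔEΔt ≥ ℏ/2

The lifetime τ represents the time uncertainty Δt.
The natural linewidth (minimum energy uncertainty) is:

ΔE = ℏ/(2τ)
ΔE = (1.055e-34 J·s) / (2 × 4.203e-06 s)
ΔE = 1.255e-29 J = 78.303 peV

This natural linewidth limits the precision of spectroscopic measurements.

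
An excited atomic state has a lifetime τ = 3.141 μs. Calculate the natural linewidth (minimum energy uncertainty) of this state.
104.777 peV

Using the energy-time uncertainty principle:
ΔEΔt ≥ ℏ/2

The lifetime τ represents the time uncertainty Δt.
The natural linewidth (minimum energy uncertainty) is:

ΔE = ℏ/(2τ)
ΔE = (1.055e-34 J·s) / (2 × 3.141e-06 s)
ΔE = 1.679e-29 J = 104.777 peV

This natural linewidth limits the precision of spectroscopic measurements.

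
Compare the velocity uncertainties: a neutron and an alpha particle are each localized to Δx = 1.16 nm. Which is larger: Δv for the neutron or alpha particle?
The neutron has the larger minimum velocity uncertainty, by a ratio of 4.0.

For both particles, Δp_min = ℏ/(2Δx) = 4.546e-26 kg·m/s (same for both).

The velocity uncertainty is Δv = Δp/m:
- neutron: Δv = 4.546e-26 / 1.675e-27 = 2.714e+01 m/s = 27.139 m/s
- alpha particle: Δv = 4.546e-26 / 6.645e-27 = 6.841e+00 m/s = 6.841 m/s

Ratio: 2.714e+01 / 6.841e+00 = 4.0

The lighter particle has larger velocity uncertainty because Δv ∝ 1/m.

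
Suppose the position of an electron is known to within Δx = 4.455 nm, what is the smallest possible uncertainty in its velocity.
12.993 km/s

Using the Heisenberg uncertainty principle and Δp = mΔv:
ΔxΔp ≥ ℏ/2
Δx(mΔv) ≥ ℏ/2

The minimum uncertainty in velocity is:
Δv_min = ℏ/(2mΔx)
Δv_min = (1.055e-34 J·s) / (2 × 9.109e-31 kg × 4.455e-09 m)
Δv_min = 1.299e+04 m/s = 12.993 km/s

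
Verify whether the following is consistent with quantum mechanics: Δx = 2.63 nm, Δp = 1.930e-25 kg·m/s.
Yes, it satisfies the uncertainty principle.

Calculate the product ΔxΔp:
ΔxΔp = (2.630e-09 m) × (1.930e-25 kg·m/s)
ΔxΔp = 5.076e-34 J·s

Compare to the minimum allowed value ℏ/2:
ℏ/2 = 5.273e-35 J·s

Since ΔxΔp = 5.076e-34 J·s ≥ 5.273e-35 J·s = ℏ/2,
the measurement satisfies the uncertainty principle.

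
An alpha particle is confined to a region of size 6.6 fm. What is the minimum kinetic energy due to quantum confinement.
29.977 keV

Using the uncertainty principle:

1. Position uncertainty: Δx ≈ 6.600e-15 m
2. Minimum momentum uncertainty: Δp = ℏ/(2Δx) = 7.989e-21 kg·m/s
3. Minimum kinetic energy:
   KE = (Δp)²/(2m) = (7.989e-21)²/(2 × 6.645e-27 kg)
   KE = 4.803e-15 J = 29.977 keV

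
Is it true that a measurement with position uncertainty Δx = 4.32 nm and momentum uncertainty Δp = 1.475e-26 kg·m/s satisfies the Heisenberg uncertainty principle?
Yes, it satisfies the uncertainty principle.

Calculate the product ΔxΔp:
ΔxΔp = (4.320e-09 m) × (1.475e-26 kg·m/s)
ΔxΔp = 6.372e-35 J·s

Compare to the minimum allowed value ℏ/2:
ℏ/2 = 5.273e-35 J·s

Since ΔxΔp = 6.372e-35 J·s ≥ 5.273e-35 J·s = ℏ/2,
the measurement satisfies the uncertainty principle.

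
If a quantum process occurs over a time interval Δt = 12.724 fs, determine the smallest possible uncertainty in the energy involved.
25.865 meV

Using the energy-time uncertainty principle:
ΔEΔt ≥ ℏ/2

The minimum uncertainty in energy is:
ΔE_min = ℏ/(2Δt)
ΔE_min = (1.055e-34 J·s) / (2 × 1.272e-14 s)
ΔE_min = 4.144e-21 J = 25.865 meV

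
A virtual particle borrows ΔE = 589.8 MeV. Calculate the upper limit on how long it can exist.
5.580 × 10^-25 s

Using the energy-time uncertainty principle:
ΔEΔt ≥ ℏ/2

For a virtual particle borrowing energy ΔE, the maximum lifetime is:
Δt_max = ℏ/(2ΔE)

Converting energy:
ΔE = 589.8 MeV = 9.450e-11 J

Δt_max = (1.055e-34 J·s) / (2 × 9.450e-11 J)
Δt_max = 5.580e-25 s = 5.580 × 10^-25 s

Virtual particles with higher borrowed energy exist for shorter times.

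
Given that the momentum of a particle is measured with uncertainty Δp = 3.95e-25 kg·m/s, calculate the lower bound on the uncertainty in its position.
133.490 pm

Using the Heisenberg uncertainty principle:
ΔxΔp ≥ ℏ/2

The minimum uncertainty in position is:
Δx_min = ℏ/(2Δp)
Δx_min = (1.055e-34 J·s) / (2 × 3.950e-25 kg·m/s)
Δx_min = 1.335e-10 m = 133.490 pm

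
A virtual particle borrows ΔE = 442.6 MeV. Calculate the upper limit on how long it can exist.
7.436 × 10^-25 s

Using the energy-time uncertainty principle:
ΔEΔt ≥ ℏ/2

For a virtual particle borrowing energy ΔE, the maximum lifetime is:
Δt_max = ℏ/(2ΔE)

Converting energy:
ΔE = 442.6 MeV = 7.091e-11 J

Δt_max = (1.055e-34 J·s) / (2 × 7.091e-11 J)
Δt_max = 7.436e-25 s = 7.436 × 10^-25 s

Virtual particles with higher borrowed energy exist for shorter times.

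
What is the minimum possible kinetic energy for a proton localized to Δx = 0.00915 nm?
61.960 meV

Localizing a particle requires giving it sufficient momentum uncertainty:

1. From uncertainty principle: Δp ≥ ℏ/(2Δx)
   Δp_min = (1.055e-34 J·s) / (2 × 9.150e-12 m)
   Δp_min = 5.763e-24 kg·m/s

2. This momentum uncertainty corresponds to kinetic energy:
   KE ≈ (Δp)²/(2m) = (5.763e-24)²/(2 × 1.673e-27 kg)
   KE = 9.927e-21 J = 61.960 meV

Tighter localization requires more energy.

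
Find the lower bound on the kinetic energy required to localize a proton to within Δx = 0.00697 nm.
106.780 meV

Localizing a particle requires giving it sufficient momentum uncertainty:

1. From uncertainty principle: Δp ≥ ℏ/(2Δx)
   Δp_min = (1.055e-34 J·s) / (2 × 6.970e-12 m)
   Δp_min = 7.565e-24 kg·m/s

2. This momentum uncertainty corresponds to kinetic energy:
   KE ≈ (Δp)²/(2m) = (7.565e-24)²/(2 × 1.673e-27 kg)
   KE = 1.711e-20 J = 106.780 meV

Tighter localization requires more energy.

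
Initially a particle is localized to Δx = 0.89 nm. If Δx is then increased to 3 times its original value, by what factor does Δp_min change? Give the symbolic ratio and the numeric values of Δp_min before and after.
Original Δp_min = 5.925 × 10^-26 kg·m/s; new Δp'_min = 1.975 × 10^-26 kg·m/s; ratio Δp'_min/Δp_min = 1/3.

From the uncertainty principle ΔxΔp ≥ ℏ/2, the minimum momentum uncertainty is Δp_min = ℏ/(2Δx).

Original (Δx = 0.89 nm = 8.900e-10 m):
Δp_min = (1.055e-34 J·s)/(2 × 8.900e-10 m) = 5.925e-26 kg·m/s

When Δx → 3Δx:
Δp'_min = ℏ/(2 × 3Δx) = (1/3) × ℏ/(2Δx) = (1/3) × Δp_min
Δp'_min = 1/3 × 5.925e-26 kg·m/s = 1.975e-26 kg·m/s

Since Δp_min ∝ 1/Δx, when Δx is increased to 3 times its original value, Δp_min decreases to 1/3 of its original value.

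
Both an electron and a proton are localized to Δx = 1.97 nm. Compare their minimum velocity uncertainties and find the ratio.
The electron has the larger minimum velocity uncertainty, by a ratio of 1836.2.

For both particles, Δp_min = ℏ/(2Δx) = 2.677e-26 kg·m/s (same for both).

The velocity uncertainty is Δv = Δp/m:
- electron: Δv = 2.677e-26 / 9.109e-31 = 2.938e+04 m/s = 29.383 km/s
- proton: Δv = 2.677e-26 / 1.673e-27 = 1.600e+01 m/s = 16.002 m/s

Ratio: 2.938e+04 / 1.600e+01 = 1836.2

The lighter particle has larger velocity uncertainty because Δv ∝ 1/m.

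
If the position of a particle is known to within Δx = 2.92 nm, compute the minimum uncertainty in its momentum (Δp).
1.806 × 10^-26 kg·m/s

Using the Heisenberg uncertainty principle:
ΔxΔp ≥ ℏ/2

The minimum uncertainty in momentum is:
Δp_min = ℏ/(2Δx)
Δp_min = (1.055e-34 J·s) / (2 × 2.920e-09 m)
Δp_min = 1.806e-26 kg·m/s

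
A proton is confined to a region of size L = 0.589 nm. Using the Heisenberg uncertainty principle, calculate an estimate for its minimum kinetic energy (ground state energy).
14.953 μeV

Using the uncertainty principle to estimate ground state energy:

1. The position uncertainty is approximately the confinement size:
   Δx ≈ L = 5.890e-10 m

2. From ΔxΔp ≥ ℏ/2, the minimum momentum uncertainty is:
   Δp ≈ ℏ/(2L) = 8.952e-26 kg·m/s

3. The kinetic energy is approximately:
   KE ≈ (Δp)²/(2m) = (8.952e-26)²/(2 × 1.673e-27 kg)
   KE ≈ 2.396e-24 J = 14.953 μeV

This is an order-of-magnitude estimate of the ground state energy.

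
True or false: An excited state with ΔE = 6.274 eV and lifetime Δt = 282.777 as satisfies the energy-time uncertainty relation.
Yes, it satisfies the uncertainty relation.

Calculate the product ΔEΔt:
ΔE = 6.274 eV = 1.005e-18 J
ΔEΔt = (1.005e-18 J) × (2.828e-16 s)
ΔEΔt = 2.842e-34 J·s

Compare to the minimum allowed value ℏ/2:
ℏ/2 = 5.273e-35 J·s

Since ΔEΔt = 2.842e-34 J·s ≥ 5.273e-35 J·s = ℏ/2,
this satisfies the uncertainty relation.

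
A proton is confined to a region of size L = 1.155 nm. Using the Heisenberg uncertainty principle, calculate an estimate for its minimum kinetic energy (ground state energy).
3.889 μeV

Using the uncertainty principle to estimate ground state energy:

1. The position uncertainty is approximately the confinement size:
   Δx ≈ L = 1.155e-09 m

2. From ΔxΔp ≥ ℏ/2, the minimum momentum uncertainty is:
   Δp ≈ ℏ/(2L) = 4.565e-26 kg·m/s

3. The kinetic energy is approximately:
   KE ≈ (Δp)²/(2m) = (4.565e-26)²/(2 × 1.673e-27 kg)
   KE ≈ 6.230e-25 J = 3.889 μeV

This is an order-of-magnitude estimate of the ground state energy.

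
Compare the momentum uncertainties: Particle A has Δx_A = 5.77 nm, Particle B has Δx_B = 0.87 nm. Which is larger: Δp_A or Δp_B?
Particle B has the larger minimum momentum uncertainty, by a factor of 6.63.

For each particle, the minimum momentum uncertainty is Δp_min = ℏ/(2Δx):

Particle A: Δp_A = ℏ/(2×5.770e-09 m) = 9.138e-27 kg·m/s
Particle B: Δp_B = ℏ/(2×8.700e-10 m) = 6.061e-26 kg·m/s

Ratio: Δp_B/Δp_A = 6.63

Since Δp_min ∝ 1/Δx, the particle with smaller position uncertainty (B) has larger momentum uncertainty.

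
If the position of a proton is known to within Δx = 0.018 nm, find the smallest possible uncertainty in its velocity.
1.751 km/s

Using the Heisenberg uncertainty principle and Δp = mΔv:
ΔxΔp ≥ ℏ/2
Δx(mΔv) ≥ ℏ/2

The minimum uncertainty in velocity is:
Δv_min = ℏ/(2mΔx)
Δv_min = (1.055e-34 J·s) / (2 × 1.673e-27 kg × 1.800e-11 m)
Δv_min = 1.751e+03 m/s = 1.751 km/s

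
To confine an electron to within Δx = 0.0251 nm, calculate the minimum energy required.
15.119 eV

Localizing a particle requires giving it sufficient momentum uncertainty:

1. From uncertainty principle: Δp ≥ ℏ/(2Δx)
   Δp_min = (1.055e-34 J·s) / (2 × 2.510e-11 m)
   Δp_min = 2.101e-24 kg·m/s

2. This momentum uncertainty corresponds to kinetic energy:
   KE ≈ (Δp)²/(2m) = (2.101e-24)²/(2 × 9.109e-31 kg)
   KE = 2.422e-18 J = 15.119 eV

Tighter localization requires more energy.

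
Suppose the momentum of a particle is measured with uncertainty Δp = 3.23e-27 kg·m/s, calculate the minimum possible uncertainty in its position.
16.325 nm

Using the Heisenberg uncertainty principle:
ΔxΔp ≥ ℏ/2

The minimum uncertainty in position is:
Δx_min = ℏ/(2Δp)
Δx_min = (1.055e-34 J·s) / (2 × 3.230e-27 kg·m/s)
Δx_min = 1.632e-08 m = 16.325 nm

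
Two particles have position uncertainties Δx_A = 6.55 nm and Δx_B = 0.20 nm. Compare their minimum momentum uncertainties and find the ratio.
Particle B has the larger minimum momentum uncertainty, by a factor of 32.75.

For each particle, the minimum momentum uncertainty is Δp_min = ℏ/(2Δx):

Particle A: Δp_A = ℏ/(2×6.550e-09 m) = 8.050e-27 kg·m/s
Particle B: Δp_B = ℏ/(2×2.000e-10 m) = 2.636e-25 kg·m/s

Ratio: Δp_B/Δp_A = 32.75

Since Δp_min ∝ 1/Δx, the particle with smaller position uncertainty (B) has larger momentum uncertainty.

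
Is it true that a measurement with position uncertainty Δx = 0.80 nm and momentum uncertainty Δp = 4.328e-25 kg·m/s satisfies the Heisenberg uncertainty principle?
Yes, it satisfies the uncertainty principle.

Calculate the product ΔxΔp:
ΔxΔp = (8.000e-10 m) × (4.328e-25 kg·m/s)
ΔxΔp = 3.462e-34 J·s

Compare to the minimum allowed value ℏ/2:
ℏ/2 = 5.273e-35 J·s

Since ΔxΔp = 3.462e-34 J·s ≥ 5.273e-35 J·s = ℏ/2,
the measurement satisfies the uncertainty principle.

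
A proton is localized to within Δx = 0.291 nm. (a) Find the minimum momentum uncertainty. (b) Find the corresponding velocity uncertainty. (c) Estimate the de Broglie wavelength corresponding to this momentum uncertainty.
(a) Δp_min = 1.812 × 10^-25 kg·m/s
(b) Δv_min = 108.332 m/s
(c) λ_dB = 3.657 nm

Step-by-step:

(a) From the uncertainty principle:
Δp_min = ℏ/(2Δx) = (1.055e-34 J·s)/(2 × 2.910e-10 m) = 1.812e-25 kg·m/s

(b) The velocity uncertainty:
Δv = Δp/m = (1.812e-25 kg·m/s)/(1.673e-27 kg) = 1.083e+02 m/s = 108.332 m/s

(c) The de Broglie wavelength for this momentum:
λ = h/p = (6.626e-34 J·s)/(1.812e-25 kg·m/s) = 3.657e-09 m = 3.657 nm

Note: The de Broglie wavelength is comparable to the localization size, as expected from wave-particle duality.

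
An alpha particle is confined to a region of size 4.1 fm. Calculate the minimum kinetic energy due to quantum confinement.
77.680 keV

Using the uncertainty principle:

1. Position uncertainty: Δx ≈ 4.100e-15 m
2. Minimum momentum uncertainty: Δp = ℏ/(2Δx) = 1.286e-20 kg·m/s
3. Minimum kinetic energy:
   KE = (Δp)²/(2m) = (1.286e-20)²/(2 × 6.645e-27 kg)
   KE = 1.245e-14 J = 77.680 keV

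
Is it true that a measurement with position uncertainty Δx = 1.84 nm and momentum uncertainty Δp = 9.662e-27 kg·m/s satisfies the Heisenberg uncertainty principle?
No, it violates the uncertainty principle (impossible measurement).

Calculate the product ΔxΔp:
ΔxΔp = (1.840e-09 m) × (9.662e-27 kg·m/s)
ΔxΔp = 1.778e-35 J·s

Compare to the minimum allowed value ℏ/2:
ℏ/2 = 5.273e-35 J·s

Since ΔxΔp = 1.778e-35 J·s < 5.273e-35 J·s = ℏ/2,
the measurement violates the uncertainty principle.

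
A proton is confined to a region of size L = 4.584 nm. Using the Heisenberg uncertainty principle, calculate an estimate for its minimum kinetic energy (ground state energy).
246.868 neV

Using the uncertainty principle to estimate ground state energy:

1. The position uncertainty is approximately the confinement size:
   Δx ≈ L = 4.584e-09 m

2. From ΔxΔp ≥ ℏ/2, the minimum momentum uncertainty is:
   Δp ≈ ℏ/(2L) = 1.150e-26 kg·m/s

3. The kinetic energy is approximately:
   KE ≈ (Δp)²/(2m) = (1.150e-26)²/(2 × 1.673e-27 kg)
   KE ≈ 3.955e-26 J = 246.868 neV

This is an order-of-magnitude estimate of the ground state energy.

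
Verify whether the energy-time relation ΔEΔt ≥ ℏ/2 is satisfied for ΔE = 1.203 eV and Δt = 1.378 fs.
Yes, it satisfies the uncertainty relation.

Calculate the product ΔEΔt:
ΔE = 1.203 eV = 1.927e-19 J
ΔEΔt = (1.927e-19 J) × (1.378e-15 s)
ΔEΔt = 2.656e-34 J·s

Compare to the minimum allowed value ℏ/2:
ℏ/2 = 5.273e-35 J·s

Since ΔEΔt = 2.656e-34 J·s ≥ 5.273e-35 J·s = ℏ/2,
this satisfies the uncertainty relation.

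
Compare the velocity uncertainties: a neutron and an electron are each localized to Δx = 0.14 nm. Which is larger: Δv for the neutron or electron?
The electron has the larger minimum velocity uncertainty, by a ratio of 1838.7.

For both particles, Δp_min = ℏ/(2Δx) = 3.766e-25 kg·m/s (same for both).

The velocity uncertainty is Δv = Δp/m:
- neutron: Δv = 3.766e-25 / 1.675e-27 = 2.249e+02 m/s = 224.865 m/s
- electron: Δv = 3.766e-25 / 9.109e-31 = 4.135e+05 m/s = 413.456 km/s

Ratio: 4.135e+05 / 2.249e+02 = 1838.7

The lighter particle has larger velocity uncertainty because Δv ∝ 1/m.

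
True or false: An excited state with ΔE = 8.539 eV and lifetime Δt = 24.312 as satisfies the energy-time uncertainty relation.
No, it violates the uncertainty relation.

Calculate the product ΔEΔt:
ΔE = 8.539 eV = 1.368e-18 J
ΔEΔt = (1.368e-18 J) × (2.431e-17 s)
ΔEΔt = 3.326e-35 J·s

Compare to the minimum allowed value ℏ/2:
ℏ/2 = 5.273e-35 J·s

Since ΔEΔt = 3.326e-35 J·s < 5.273e-35 J·s = ℏ/2,
this violates the uncertainty relation.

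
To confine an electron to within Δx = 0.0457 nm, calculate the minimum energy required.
4.561 eV

Localizing a particle requires giving it sufficient momentum uncertainty:

1. From uncertainty principle: Δp ≥ ℏ/(2Δx)
   Δp_min = (1.055e-34 J·s) / (2 × 4.570e-11 m)
   Δp_min = 1.154e-24 kg·m/s

2. This momentum uncertainty corresponds to kinetic energy:
   KE ≈ (Δp)²/(2m) = (1.154e-24)²/(2 × 9.109e-31 kg)
   KE = 7.307e-19 J = 4.561 eV

Tighter localization requires more energy.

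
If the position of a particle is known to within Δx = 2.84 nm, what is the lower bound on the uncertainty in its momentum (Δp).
1.857 × 10^-26 kg·m/s

Using the Heisenberg uncertainty principle:
ΔxΔp ≥ ℏ/2

The minimum uncertainty in momentum is:
Δp_min = ℏ/(2Δx)
Δp_min = (1.055e-34 J·s) / (2 × 2.840e-09 m)
Δp_min = 1.857e-26 kg·m/s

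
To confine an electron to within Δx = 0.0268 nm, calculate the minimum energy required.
13.262 eV

Localizing a particle requires giving it sufficient momentum uncertainty:

1. From uncertainty principle: Δp ≥ ℏ/(2Δx)
   Δp_min = (1.055e-34 J·s) / (2 × 2.680e-11 m)
   Δp_min = 1.967e-24 kg·m/s

2. This momentum uncertainty corresponds to kinetic energy:
   KE ≈ (Δp)²/(2m) = (1.967e-24)²/(2 × 9.109e-31 kg)
   KE = 2.125e-18 J = 13.262 eV

Tighter localization requires more energy.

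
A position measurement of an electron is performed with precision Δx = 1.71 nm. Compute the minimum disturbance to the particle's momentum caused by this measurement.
3.084 × 10^-26 kg·m/s

The uncertainty principle implies that measuring position disturbs momentum:
ΔxΔp ≥ ℏ/2

When we measure position with precision Δx, we necessarily introduce a momentum uncertainty:
Δp ≥ ℏ/(2Δx)
Δp_min = (1.055e-34 J·s) / (2 × 1.710e-09 m)
Δp_min = 3.084e-26 kg·m/s

The more precisely we measure position, the greater the momentum disturbance.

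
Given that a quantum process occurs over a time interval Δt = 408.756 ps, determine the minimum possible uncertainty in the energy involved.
805.140 neV

Using the energy-time uncertainty principle:
ΔEΔt ≥ ℏ/2

The minimum uncertainty in energy is:
ΔE_min = ℏ/(2Δt)
ΔE_min = (1.055e-34 J·s) / (2 × 4.088e-10 s)
ΔE_min = 1.290e-25 J = 805.140 neV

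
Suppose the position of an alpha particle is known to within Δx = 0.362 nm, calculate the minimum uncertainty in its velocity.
21.921 m/s

Using the Heisenberg uncertainty principle and Δp = mΔv:
ΔxΔp ≥ ℏ/2
Δx(mΔv) ≥ ℏ/2

The minimum uncertainty in velocity is:
Δv_min = ℏ/(2mΔx)
Δv_min = (1.055e-34 J·s) / (2 × 6.645e-27 kg × 3.620e-10 m)
Δv_min = 2.192e+01 m/s = 21.921 m/s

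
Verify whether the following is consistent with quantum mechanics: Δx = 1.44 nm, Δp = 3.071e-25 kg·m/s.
Yes, it satisfies the uncertainty principle.

Calculate the product ΔxΔp:
ΔxΔp = (1.440e-09 m) × (3.071e-25 kg·m/s)
ΔxΔp = 4.422e-34 J·s

Compare to the minimum allowed value ℏ/2:
ℏ/2 = 5.273e-35 J·s

Since ΔxΔp = 4.422e-34 J·s ≥ 5.273e-35 J·s = ℏ/2,
the measurement satisfies the uncertainty principle.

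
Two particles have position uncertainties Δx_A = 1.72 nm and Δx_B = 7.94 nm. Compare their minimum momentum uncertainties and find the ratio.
Particle A has the larger minimum momentum uncertainty, by a factor of 4.62.

For each particle, the minimum momentum uncertainty is Δp_min = ℏ/(2Δx):

Particle A: Δp_A = ℏ/(2×1.720e-09 m) = 3.066e-26 kg·m/s
Particle B: Δp_B = ℏ/(2×7.940e-09 m) = 6.641e-27 kg·m/s

Ratio: Δp_A/Δp_B = 4.62

Since Δp_min ∝ 1/Δx, the particle with smaller position uncertainty (A) has larger momentum uncertainty.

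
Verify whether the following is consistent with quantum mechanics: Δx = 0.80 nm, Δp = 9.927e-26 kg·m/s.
Yes, it satisfies the uncertainty principle.

Calculate the product ΔxΔp:
ΔxΔp = (8.000e-10 m) × (9.927e-26 kg·m/s)
ΔxΔp = 7.942e-35 J·s

Compare to the minimum allowed value ℏ/2:
ℏ/2 = 5.273e-35 J·s

Since ΔxΔp = 7.942e-35 J·s ≥ 5.273e-35 J·s = ℏ/2,
the measurement satisfies the uncertainty principle.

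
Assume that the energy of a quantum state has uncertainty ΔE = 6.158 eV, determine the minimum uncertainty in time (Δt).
53.444 as

Using the energy-time uncertainty principle:
ΔEΔt ≥ ℏ/2

The minimum uncertainty in time is:
Δt_min = ℏ/(2ΔE)
Δt_min = (1.055e-34 J·s) / (2 × 9.866e-19 J)
Δt_min = 5.344e-17 s = 53.444 as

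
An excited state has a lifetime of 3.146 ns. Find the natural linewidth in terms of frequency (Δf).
25.295 MHz

Using the energy-time uncertainty principle and E = hf:
ΔEΔt ≥ ℏ/2
hΔf·Δt ≥ ℏ/2

The minimum frequency uncertainty is:
Δf = ℏ/(2hτ) = 1/(4πτ)
Δf = 1/(4π × 3.146e-09 s)
Δf = 2.529e+07 Hz = 25.295 MHz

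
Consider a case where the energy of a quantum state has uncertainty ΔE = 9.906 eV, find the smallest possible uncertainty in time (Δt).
33.223 as

Using the energy-time uncertainty principle:
ΔEΔt ≥ ℏ/2

The minimum uncertainty in time is:
Δt_min = ℏ/(2ΔE)
Δt_min = (1.055e-34 J·s) / (2 × 1.587e-18 J)
Δt_min = 3.322e-17 s = 33.223 as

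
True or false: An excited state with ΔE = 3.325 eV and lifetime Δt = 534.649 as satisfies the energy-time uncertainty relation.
Yes, it satisfies the uncertainty relation.

Calculate the product ΔEΔt:
ΔE = 3.325 eV = 5.327e-19 J
ΔEΔt = (5.327e-19 J) × (5.346e-16 s)
ΔEΔt = 2.848e-34 J·s

Compare to the minimum allowed value ℏ/2:
ℏ/2 = 5.273e-35 J·s

Since ΔEΔt = 2.848e-34 J·s ≥ 5.273e-35 J·s = ℏ/2,
this satisfies the uncertainty relation.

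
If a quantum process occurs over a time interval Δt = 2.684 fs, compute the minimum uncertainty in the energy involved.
122.618 meV

Using the energy-time uncertainty principle:
ΔEΔt ≥ ℏ/2

The minimum uncertainty in energy is:
ΔE_min = ℏ/(2Δt)
ΔE_min = (1.055e-34 J·s) / (2 × 2.684e-15 s)
ΔE_min = 1.965e-20 J = 122.618 meV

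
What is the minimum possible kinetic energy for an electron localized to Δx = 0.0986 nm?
979.736 meV

Localizing a particle requires giving it sufficient momentum uncertainty:

1. From uncertainty principle: Δp ≥ ℏ/(2Δx)
   Δp_min = (1.055e-34 J·s) / (2 × 9.860e-11 m)
   Δp_min = 5.348e-25 kg·m/s

2. This momentum uncertainty corresponds to kinetic energy:
   KE ≈ (Δp)²/(2m) = (5.348e-25)²/(2 × 9.109e-31 kg)
   KE = 1.570e-19 J = 979.736 meV

Tighter localization requires more energy.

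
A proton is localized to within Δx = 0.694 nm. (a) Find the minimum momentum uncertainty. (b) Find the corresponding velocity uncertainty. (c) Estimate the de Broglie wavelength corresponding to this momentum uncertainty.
(a) Δp_min = 7.598 × 10^-26 kg·m/s
(b) Δv_min = 45.424 m/s
(c) λ_dB = 8.721 nm

Step-by-step:

(a) From the uncertainty principle:
Δp_min = ℏ/(2Δx) = (1.055e-34 J·s)/(2 × 6.940e-10 m) = 7.598e-26 kg·m/s

(b) The velocity uncertainty:
Δv = Δp/m = (7.598e-26 kg·m/s)/(1.673e-27 kg) = 4.542e+01 m/s = 45.424 m/s

(c) The de Broglie wavelength for this momentum:
λ = h/p = (6.626e-34 J·s)/(7.598e-26 kg·m/s) = 8.721e-09 m = 8.721 nm

Note: The de Broglie wavelength is comparable to the localization size, as expected from wave-particle duality.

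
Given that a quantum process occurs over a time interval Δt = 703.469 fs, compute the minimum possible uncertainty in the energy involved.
467.833 μeV

Using the energy-time uncertainty principle:
ΔEΔt ≥ ℏ/2

The minimum uncertainty in energy is:
ΔE_min = ℏ/(2Δt)
ΔE_min = (1.055e-34 J·s) / (2 × 7.035e-13 s)
ΔE_min = 7.496e-23 J = 467.833 μeV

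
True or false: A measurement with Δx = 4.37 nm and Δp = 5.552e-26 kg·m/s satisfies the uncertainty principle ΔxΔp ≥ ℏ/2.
Yes, it satisfies the uncertainty principle.

Calculate the product ΔxΔp:
ΔxΔp = (4.370e-09 m) × (5.552e-26 kg·m/s)
ΔxΔp = 2.426e-34 J·s

Compare to the minimum allowed value ℏ/2:
ℏ/2 = 5.273e-35 J·s

Since ΔxΔp = 2.426e-34 J·s ≥ 5.273e-35 J·s = ℏ/2,
the measurement satisfies the uncertainty principle.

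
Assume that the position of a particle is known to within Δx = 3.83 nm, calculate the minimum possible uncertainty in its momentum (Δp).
1.377 × 10^-26 kg·m/s

Using the Heisenberg uncertainty principle:
ΔxΔp ≥ ℏ/2

The minimum uncertainty in momentum is:
Δp_min = ℏ/(2Δx)
Δp_min = (1.055e-34 J·s) / (2 × 3.830e-09 m)
Δp_min = 1.377e-26 kg·m/s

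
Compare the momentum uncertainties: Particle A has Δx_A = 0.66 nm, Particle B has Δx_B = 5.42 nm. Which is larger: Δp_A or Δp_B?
Particle A has the larger minimum momentum uncertainty, by a factor of 8.21.

For each particle, the minimum momentum uncertainty is Δp_min = ℏ/(2Δx):

Particle A: Δp_A = ℏ/(2×6.600e-10 m) = 7.989e-26 kg·m/s
Particle B: Δp_B = ℏ/(2×5.420e-09 m) = 9.729e-27 kg·m/s

Ratio: Δp_A/Δp_B = 8.21

Since Δp_min ∝ 1/Δx, the particle with smaller position uncertainty (A) has larger momentum uncertainty.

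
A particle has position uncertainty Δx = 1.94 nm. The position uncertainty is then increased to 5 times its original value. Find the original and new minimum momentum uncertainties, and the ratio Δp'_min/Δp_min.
Original Δp_min = 2.718 × 10^-26 kg·m/s; new Δp'_min = 5.436 × 10^-27 kg·m/s; ratio Δp'_min/Δp_min = 1/5.

From the uncertainty principle ΔxΔp ≥ ℏ/2, the minimum momentum uncertainty is Δp_min = ℏ/(2Δx).

Original (Δx = 1.94 nm = 1.940e-09 m):
Δp_min = (1.055e-34 J·s)/(2 × 1.940e-09 m) = 2.718e-26 kg·m/s

When Δx → 5Δx:
Δp'_min = ℏ/(2 × 5Δx) = (1/5) × ℏ/(2Δx) = (1/5) × Δp_min
Δp'_min = 1/5 × 2.718e-26 kg·m/s = 5.436e-27 kg·m/s

Since Δp_min ∝ 1/Δx, when Δx is increased to 5 times its original value, Δp_min decreases to 1/5 of its original value.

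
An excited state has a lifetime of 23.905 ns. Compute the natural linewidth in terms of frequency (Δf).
3.329 MHz

Using the energy-time uncertainty principle and E = hf:
ΔEΔt ≥ ℏ/2
hΔf·Δt ≥ ℏ/2

The minimum frequency uncertainty is:
Δf = ℏ/(2hτ) = 1/(4πτ)
Δf = 1/(4π × 2.391e-08 s)
Δf = 3.329e+06 Hz = 3.329 MHz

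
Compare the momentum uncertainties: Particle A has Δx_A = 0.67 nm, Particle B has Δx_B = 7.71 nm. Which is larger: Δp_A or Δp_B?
Particle A has the larger minimum momentum uncertainty, by a factor of 11.51.

For each particle, the minimum momentum uncertainty is Δp_min = ℏ/(2Δx):

Particle A: Δp_A = ℏ/(2×6.700e-10 m) = 7.870e-26 kg·m/s
Particle B: Δp_B = ℏ/(2×7.710e-09 m) = 6.839e-27 kg·m/s

Ratio: Δp_A/Δp_B = 11.51

Since Δp_min ∝ 1/Δx, the particle with smaller position uncertainty (A) has larger momentum uncertainty.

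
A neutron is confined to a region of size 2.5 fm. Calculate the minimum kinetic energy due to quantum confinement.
828.850 keV

Using the uncertainty principle:

1. Position uncertainty: Δx ≈ 2.500e-15 m
2. Minimum momentum uncertainty: Δp = ℏ/(2Δx) = 2.109e-20 kg·m/s
3. Minimum kinetic energy:
   KE = (Δp)²/(2m) = (2.109e-20)²/(2 × 1.675e-27 kg)
   KE = 1.328e-13 J = 828.850 keV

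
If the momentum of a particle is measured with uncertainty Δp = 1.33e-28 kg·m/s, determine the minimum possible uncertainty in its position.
396.456 nm

Using the Heisenberg uncertainty principle:
ΔxΔp ≥ ℏ/2

The minimum uncertainty in position is:
Δx_min = ℏ/(2Δp)
Δx_min = (1.055e-34 J·s) / (2 × 1.330e-28 kg·m/s)
Δx_min = 3.965e-07 m = 396.456 nm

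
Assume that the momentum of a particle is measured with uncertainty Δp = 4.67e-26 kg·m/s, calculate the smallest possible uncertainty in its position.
1.129 nm

Using the Heisenberg uncertainty principle:
ΔxΔp ≥ ℏ/2

The minimum uncertainty in position is:
Δx_min = ℏ/(2Δp)
Δx_min = (1.055e-34 J·s) / (2 × 4.670e-26 kg·m/s)
Δx_min = 1.129e-09 m = 1.129 nm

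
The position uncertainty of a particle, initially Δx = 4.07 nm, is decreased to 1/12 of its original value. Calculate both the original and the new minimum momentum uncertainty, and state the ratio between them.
Original Δp_min = 1.296 × 10^-26 kg·m/s; new Δp'_min = 1.555 × 10^-25 kg·m/s; ratio Δp'_min/Δp_min = 12.

From the uncertainty principle ΔxΔp ≥ ℏ/2, the minimum momentum uncertainty is Δp_min = ℏ/(2Δx).

Original (Δx = 4.07 nm = 4.070e-09 m):
Δp_min = (1.055e-34 J·s)/(2 × 4.070e-09 m) = 1.296e-26 kg·m/s

When Δx → (1/12)Δx:
Δp'_min = ℏ/(2 × (1/12)Δx) = 12 × ℏ/(2Δx) = 12 × Δp_min
Δp'_min = 12 × 1.296e-26 kg·m/s = 1.555e-25 kg·m/s

Since Δp_min ∝ 1/Δx, when Δx is decreased to 1/12 of its original value, Δp_min increases to 12 times its original value.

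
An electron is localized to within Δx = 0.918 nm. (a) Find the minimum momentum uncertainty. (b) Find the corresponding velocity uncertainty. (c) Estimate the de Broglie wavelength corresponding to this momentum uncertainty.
(a) Δp_min = 5.744 × 10^-26 kg·m/s
(b) Δv_min = 63.054 km/s
(c) λ_dB = 11.536 nm

Step-by-step:

(a) From the uncertainty principle:
Δp_min = ℏ/(2Δx) = (1.055e-34 J·s)/(2 × 9.180e-10 m) = 5.744e-26 kg·m/s

(b) The velocity uncertainty:
Δv = Δp/m = (5.744e-26 kg·m/s)/(9.109e-31 kg) = 6.305e+04 m/s = 63.054 km/s

(c) The de Broglie wavelength for this momentum:
λ = h/p = (6.626e-34 J·s)/(5.744e-26 kg·m/s) = 1.154e-08 m = 11.536 nm

Note: The de Broglie wavelength is comparable to the localization size, as expected from wave-particle duality.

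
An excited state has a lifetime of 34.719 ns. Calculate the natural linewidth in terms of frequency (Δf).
2.292 MHz

Using the energy-time uncertainty principle and E = hf:
ΔEΔt ≥ ℏ/2
hΔf·Δt ≥ ℏ/2

The minimum frequency uncertainty is:
Δf = ℏ/(2hτ) = 1/(4πτ)
Δf = 1/(4π × 3.472e-08 s)
Δf = 2.292e+06 Hz = 2.292 MHz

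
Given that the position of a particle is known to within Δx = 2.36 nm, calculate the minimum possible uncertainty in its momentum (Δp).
2.234 × 10^-26 kg·m/s

Using the Heisenberg uncertainty principle:
ΔxΔp ≥ ℏ/2

The minimum uncertainty in momentum is:
Δp_min = ℏ/(2Δx)
Δp_min = (1.055e-34 J·s) / (2 × 2.360e-09 m)
Δp_min = 2.234e-26 kg·m/s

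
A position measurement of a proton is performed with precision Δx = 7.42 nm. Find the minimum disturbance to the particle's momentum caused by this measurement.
7.106 × 10^-27 kg·m/s

The uncertainty principle implies that measuring position disturbs momentum:
ΔxΔp ≥ ℏ/2

When we measure position with precision Δx, we necessarily introduce a momentum uncertainty:
Δp ≥ ℏ/(2Δx)
Δp_min = (1.055e-34 J·s) / (2 × 7.420e-09 m)
Δp_min = 7.106e-27 kg·m/s

The more precisely we measure position, the greater the momentum disturbance.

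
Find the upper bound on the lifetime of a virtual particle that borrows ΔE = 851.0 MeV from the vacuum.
3.867 × 10^-25 s

Using the energy-time uncertainty principle:
ΔEΔt ≥ ℏ/2

For a virtual particle borrowing energy ΔE, the maximum lifetime is:
Δt_max = ℏ/(2ΔE)

Converting energy:
ΔE = 851.0 MeV = 1.363e-10 J

Δt_max = (1.055e-34 J·s) / (2 × 1.363e-10 J)
Δt_max = 3.867e-25 s = 3.867 × 10^-25 s

Virtual particles with higher borrowed energy exist for shorter times.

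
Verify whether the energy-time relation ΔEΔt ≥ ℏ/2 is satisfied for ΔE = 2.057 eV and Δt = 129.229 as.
No, it violates the uncertainty relation.

Calculate the product ΔEΔt:
ΔE = 2.057 eV = 3.296e-19 J
ΔEΔt = (3.296e-19 J) × (1.292e-16 s)
ΔEΔt = 4.259e-35 J·s

Compare to the minimum allowed value ℏ/2:
ℏ/2 = 5.273e-35 J·s

Since ΔEΔt = 4.259e-35 J·s < 5.273e-35 J·s = ℏ/2,
this violates the uncertainty relation.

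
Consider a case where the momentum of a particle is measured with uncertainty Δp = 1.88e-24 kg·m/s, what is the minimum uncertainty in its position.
28.047 pm

Using the Heisenberg uncertainty principle:
ΔxΔp ≥ ℏ/2

The minimum uncertainty in position is:
Δx_min = ℏ/(2Δp)
Δx_min = (1.055e-34 J·s) / (2 × 1.880e-24 kg·m/s)
Δx_min = 2.805e-11 m = 28.047 pm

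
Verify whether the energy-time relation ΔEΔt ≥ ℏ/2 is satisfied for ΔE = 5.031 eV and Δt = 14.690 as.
No, it violates the uncertainty relation.

Calculate the product ΔEΔt:
ΔE = 5.031 eV = 8.061e-19 J
ΔEΔt = (8.061e-19 J) × (1.469e-17 s)
ΔEΔt = 1.184e-35 J·s

Compare to the minimum allowed value ℏ/2:
ℏ/2 = 5.273e-35 J·s

Since ΔEΔt = 1.184e-35 J·s < 5.273e-35 J·s = ℏ/2,
this violates the uncertainty relation.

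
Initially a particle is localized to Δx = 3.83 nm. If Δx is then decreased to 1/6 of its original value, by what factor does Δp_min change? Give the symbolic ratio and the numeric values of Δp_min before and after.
Original Δp_min = 1.377 × 10^-26 kg·m/s; new Δp'_min = 8.260 × 10^-26 kg·m/s; ratio Δp'_min/Δp_min = 6.

From the uncertainty principle ΔxΔp ≥ ℏ/2, the minimum momentum uncertainty is Δp_min = ℏ/(2Δx).

Original (Δx = 3.83 nm = 3.830e-09 m):
Δp_min = (1.055e-34 J·s)/(2 × 3.830e-09 m) = 1.377e-26 kg·m/s

When Δx → (1/6)Δx:
Δp'_min = ℏ/(2 × (1/6)Δx) = 6 × ℏ/(2Δx) = 6 × Δp_min
Δp'_min = 6 × 1.377e-26 kg·m/s = 8.260e-26 kg·m/s

Since Δp_min ∝ 1/Δx, when Δx is decreased to 1/6 of its original value, Δp_min increases to 6 times its original value.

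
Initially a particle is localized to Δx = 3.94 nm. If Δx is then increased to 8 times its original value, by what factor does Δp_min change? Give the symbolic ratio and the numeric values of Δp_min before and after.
Original Δp_min = 1.338 × 10^-26 kg·m/s; new Δp'_min = 1.673 × 10^-27 kg·m/s; ratio Δp'_min/Δp_min = 1/8.

From the uncertainty principle ΔxΔp ≥ ℏ/2, the minimum momentum uncertainty is Δp_min = ℏ/(2Δx).

Original (Δx = 3.94 nm = 3.940e-09 m):
Δp_min = (1.055e-34 J·s)/(2 × 3.940e-09 m) = 1.338e-26 kg·m/s

When Δx → 8Δx:
Δp'_min = ℏ/(2 × 8Δx) = (1/8) × ℏ/(2Δx) = (1/8) × Δp_min
Δp'_min = 1/8 × 1.338e-26 kg·m/s = 1.673e-27 kg·m/s

Since Δp_min ∝ 1/Δx, when Δx is increased to 8 times its original value, Δp_min decreases to 1/8 of its original value.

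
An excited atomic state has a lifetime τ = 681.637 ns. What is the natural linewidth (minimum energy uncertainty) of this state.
482.817 peV

Using the energy-time uncertainty principle:
ΔEΔt ≥ ℏ/2

The lifetime τ represents the time uncertainty Δt.
The natural linewidth (minimum energy uncertainty) is:

ΔE = ℏ/(2τ)
ΔE = (1.055e-34 J·s) / (2 × 6.816e-07 s)
ΔE = 7.736e-29 J = 482.817 peV

This natural linewidth limits the precision of spectroscopic measurements.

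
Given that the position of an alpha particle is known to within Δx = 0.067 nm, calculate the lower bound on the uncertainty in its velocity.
118.440 m/s

Using the Heisenberg uncertainty principle and Δp = mΔv:
ΔxΔp ≥ ℏ/2
Δx(mΔv) ≥ ℏ/2

The minimum uncertainty in velocity is:
Δv_min = ℏ/(2mΔx)
Δv_min = (1.055e-34 J·s) / (2 × 6.645e-27 kg × 6.700e-11 m)
Δv_min = 1.184e+02 m/s = 118.440 m/s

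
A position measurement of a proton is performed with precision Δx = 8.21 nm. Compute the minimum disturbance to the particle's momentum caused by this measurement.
6.422 × 10^-27 kg·m/s

The uncertainty principle implies that measuring position disturbs momentum:
ΔxΔp ≥ ℏ/2

When we measure position with precision Δx, we necessarily introduce a momentum uncertainty:
Δp ≥ ℏ/(2Δx)
Δp_min = (1.055e-34 J·s) / (2 × 8.210e-09 m)
Δp_min = 6.422e-27 kg·m/s

The more precisely we measure position, the greater the momentum disturbance.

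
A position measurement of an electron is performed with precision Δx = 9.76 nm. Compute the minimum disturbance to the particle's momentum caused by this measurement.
5.403 × 10^-27 kg·m/s

The uncertainty principle implies that measuring position disturbs momentum:
ΔxΔp ≥ ℏ/2

When we measure position with precision Δx, we necessarily introduce a momentum uncertainty:
Δp ≥ ℏ/(2Δx)
Δp_min = (1.055e-34 J·s) / (2 × 9.760e-09 m)
Δp_min = 5.403e-27 kg·m/s

The more precisely we measure position, the greater the momentum disturbance.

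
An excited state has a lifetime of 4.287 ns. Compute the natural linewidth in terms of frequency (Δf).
18.563 MHz

Using the energy-time uncertainty principle and E = hf:
ΔEΔt ≥ ℏ/2
hΔf·Δt ≥ ℏ/2

The minimum frequency uncertainty is:
Δf = ℏ/(2hτ) = 1/(4πτ)
Δf = 1/(4π × 4.287e-09 s)
Δf = 1.856e+07 Hz = 18.563 MHz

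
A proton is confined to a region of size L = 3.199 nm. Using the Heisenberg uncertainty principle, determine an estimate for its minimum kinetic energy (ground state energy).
506.904 neV

Using the uncertainty principle to estimate ground state energy:

1. The position uncertainty is approximately the confinement size:
   Δx ≈ L = 3.199e-09 m

2. From ΔxΔp ≥ ℏ/2, the minimum momentum uncertainty is:
   Δp ≈ ℏ/(2L) = 1.648e-26 kg·m/s

3. The kinetic energy is approximately:
   KE ≈ (Δp)²/(2m) = (1.648e-26)²/(2 × 1.673e-27 kg)
   KE ≈ 8.121e-26 J = 506.904 neV

This is an order-of-magnitude estimate of the ground state energy.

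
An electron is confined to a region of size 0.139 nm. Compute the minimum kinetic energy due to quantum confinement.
492.985 meV

Using the uncertainty principle:

1. Position uncertainty: Δx ≈ 1.390e-10 m
2. Minimum momentum uncertainty: Δp = ℏ/(2Δx) = 3.793e-25 kg·m/s
3. Minimum kinetic energy:
   KE = (Δp)²/(2m) = (3.793e-25)²/(2 × 9.109e-31 kg)
   KE = 7.898e-20 J = 492.985 meV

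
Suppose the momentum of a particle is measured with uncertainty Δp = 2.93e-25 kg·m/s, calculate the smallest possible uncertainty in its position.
179.961 pm

Using the Heisenberg uncertainty principle:
ΔxΔp ≥ ℏ/2

The minimum uncertainty in position is:
Δx_min = ℏ/(2Δp)
Δx_min = (1.055e-34 J·s) / (2 × 2.930e-25 kg·m/s)
Δx_min = 1.800e-10 m = 179.961 pm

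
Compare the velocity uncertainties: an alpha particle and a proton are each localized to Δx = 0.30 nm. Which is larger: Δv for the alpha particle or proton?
The proton has the larger minimum velocity uncertainty, by a ratio of 4.0.

For both particles, Δp_min = ℏ/(2Δx) = 1.758e-25 kg·m/s (same for both).

The velocity uncertainty is Δv = Δp/m:
- alpha particle: Δv = 1.758e-25 / 6.645e-27 = 2.645e+01 m/s = 26.452 m/s
- proton: Δv = 1.758e-25 / 1.673e-27 = 1.051e+02 m/s = 105.082 m/s

Ratio: 1.051e+02 / 2.645e+01 = 4.0

The lighter particle has larger velocity uncertainty because Δv ∝ 1/m.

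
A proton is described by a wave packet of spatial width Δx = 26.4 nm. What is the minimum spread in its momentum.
1.997 × 10^-27 kg·m/s

For a wave packet, the spatial width Δx and momentum spread Δp are related by the uncertainty principle:
ΔxΔp ≥ ℏ/2

The minimum momentum spread is:
Δp_min = ℏ/(2Δx)
Δp_min = (1.055e-34 J·s) / (2 × 2.640e-08 m)
Δp_min = 1.997e-27 kg·m/s

A wave packet cannot have both a well-defined position and well-defined momentum.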